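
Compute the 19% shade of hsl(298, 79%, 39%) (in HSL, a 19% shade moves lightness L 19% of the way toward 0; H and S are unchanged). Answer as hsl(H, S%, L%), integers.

hsl(298, 79%, 32%)

L moves 19% from 39 toward 0: 39 − 7.41 = 31.59 → 32.
H and S are unchanged.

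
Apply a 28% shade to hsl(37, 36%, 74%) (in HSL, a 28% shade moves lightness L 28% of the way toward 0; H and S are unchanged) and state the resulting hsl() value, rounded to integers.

L moves 28% from 74 toward 0: 74 − 20.72 = 53.28 → 53.
H and S are unchanged.

hsl(37, 36%, 53%)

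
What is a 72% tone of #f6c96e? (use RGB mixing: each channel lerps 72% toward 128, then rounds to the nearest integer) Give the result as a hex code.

#a1947b

#f6c96e is rgb(246, 201, 110).
A 72% tone moves each channel 72% toward 128:
  R: 246 − 84.96 = 161.04 → 161
  G: 201 + 0.72×(128−201) = 201 − 52.56 = 148.44 → 148
  B: 110 + 0.72×(128−110) = 110 + 12.96 = 122.96 → 123
rgb(161, 148, 123) = #a1947b.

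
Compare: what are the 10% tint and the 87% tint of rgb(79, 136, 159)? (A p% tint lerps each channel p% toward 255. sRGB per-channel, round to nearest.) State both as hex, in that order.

10% tint:
  R: 79 + 0.1×(255−79) = 79 + 17.6 = 96.6 → 97
  G: 136 + 0.1×(255−136) = 136 + 11.9 = 147.9 → 148
  B: 159 + 9.6 = 168.6 → 169
  → #6194a9
87% tint:
  R: 79 + 0.87×(255−79) = 79 + 153.12 = 232.12 → 232
  G: 136 + 0.87×(255−136) = 136 + 103.53 = 239.53 → 240
  B: 159 + 83.52 = 242.52 → 243
  → #e8f0f3

#6194a9, #e8f0f3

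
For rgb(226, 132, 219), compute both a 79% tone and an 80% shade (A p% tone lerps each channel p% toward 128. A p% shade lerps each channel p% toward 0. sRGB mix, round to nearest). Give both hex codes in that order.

#958193, #2D1A2C

79% tone:
  R: 226 + 0.79×(128−226) = 226 − 77.42 = 148.58 → 149
  G: 132 − 3.16 = 128.84 → 129
  B: 219 − 71.89 = 147.11 → 147
  → #958193
80% shade:
  R: 226 + 0.8×(0−226) = 226 − 180.8 = 45.2 → 45
  G: 132 − 105.6 = 26.4 → 26
  B: 219 − 175.2 = 43.8 → 44
  → #2D1A2C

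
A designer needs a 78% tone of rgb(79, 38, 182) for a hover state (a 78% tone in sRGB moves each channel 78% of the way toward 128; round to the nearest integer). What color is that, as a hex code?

#756C8C

Lerp each channel 78% toward 128:
  R: 79 + 38.22 = 117.22 → 117
  G: 38 + 0.78×(128−38) = 38 + 70.2 = 108.2 → 108
  B: 182 + 0.78×(128−182) = 182 − 42.12 = 139.88 → 140
rgb(117, 108, 140) = #756C8C.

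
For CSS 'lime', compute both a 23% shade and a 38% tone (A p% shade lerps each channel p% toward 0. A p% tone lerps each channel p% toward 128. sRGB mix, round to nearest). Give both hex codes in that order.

CSS lime is rgb(0, 255, 0).
23% shade:
  R: 0 + 0.23×(0−0) = 0 + 0 = 0 → 0
  G: 255 + 0.23×(0−255) = 255 − 58.65 = 196.35 → 196
  B: 0 + 0.23×(0−0) = 0 + 0 = 0 → 0
  → #00c400
38% tone:
  R: 0 + 0.38×(128−0) = 0 + 48.64 = 48.64 → 49
  G: 255 + 0.38×(128−255) = 255 − 48.26 = 206.74 → 207
  B: 0 + 0.38×(128−0) = 0 + 48.64 = 48.64 → 49
  → #31cf31

#00c400, #31cf31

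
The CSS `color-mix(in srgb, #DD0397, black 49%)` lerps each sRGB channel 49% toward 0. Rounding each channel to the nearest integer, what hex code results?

#DD0397 is rgb(221, 3, 151).
Per channel, c → c + 0.49(0 − c):
  R: 221 + 0.49×(0−221) = 221 − 108.29 = 112.71 → 113
  G: 3 + 0.49×(0−3) = 3 − 1.47 = 1.53 → 2
  B: 151 − 73.99 = 77.01 → 77
rgb(113, 2, 77) = #71024D.

#71024D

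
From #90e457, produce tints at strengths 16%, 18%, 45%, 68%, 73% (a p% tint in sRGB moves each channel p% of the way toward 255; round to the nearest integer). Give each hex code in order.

#90e457 is rgb(144, 228, 87).
16%: (144 + 17.76 = 161.76→162, 228 + 4.32 = 232.32→232, 87 + 26.88 = 113.88→114) → #a2e872
18%: (144 + 19.98 = 163.98→164, 228 + 4.86 = 232.86→233, 87 + 30.24 = 117.24→117) → #a4e975
45%: (144 + 49.95 = 193.95→194, 228 + 12.15 = 240.15→240, 87 + 75.6 = 162.6→163) → #c2f0a3
68%: (144 + 75.48 = 219.48→219, 228 + 18.36 = 246.36→246, 87 + 114.24 = 201.24→201) → #dbf6c9
73%: (144 + 81.03 = 225.03→225, 228 + 19.71 = 247.71→248, 87 + 122.64 = 209.64→210) → #e1f8d2

#a2e872, #a4e975, #c2f0a3, #dbf6c9, #e1f8d2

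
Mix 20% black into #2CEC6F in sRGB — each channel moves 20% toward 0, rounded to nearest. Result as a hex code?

#2CEC6F is rgb(44, 236, 111).
Per channel, c → c + 0.2(0 − c):
  R: 44 + 0.2×(0−44) = 44 − 8.8 = 35.2 → 35
  G: 236 + 0.2×(0−236) = 236 − 47.2 = 188.8 → 189
  B: 111 + 0.2×(0−111) = 111 − 22.2 = 88.8 → 89
rgb(35, 189, 89) = #23BD59.

#23BD59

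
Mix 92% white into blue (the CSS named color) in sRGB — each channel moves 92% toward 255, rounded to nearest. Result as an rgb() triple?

rgb(235, 235, 255)

CSS blue is rgb(0, 0, 255).
Per channel, c → c + 0.92(255 − c):
  R: 0 + 0.92×(255−0) = 0 + 234.6 = 234.6 → 235
  G: 0 + 0.92×(255−0) = 0 + 234.6 = 234.6 → 235
  B: 255 + 0.92×(255−255) = 255 + 0 = 255 → 255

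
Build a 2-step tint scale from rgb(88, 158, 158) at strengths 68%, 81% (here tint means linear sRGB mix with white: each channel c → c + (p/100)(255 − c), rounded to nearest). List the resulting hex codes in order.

68%: (88 + 113.56 = 201.56→202, 158 + 65.96 = 223.96→224, 158 + 65.96 = 223.96→224) → #CAE0E0
81%: (88 + 135.27 = 223.27→223, 158 + 78.57 = 236.57→237, 158 + 78.57 = 236.57→237) → #DFEDED

#CAE0E0, #DFEDED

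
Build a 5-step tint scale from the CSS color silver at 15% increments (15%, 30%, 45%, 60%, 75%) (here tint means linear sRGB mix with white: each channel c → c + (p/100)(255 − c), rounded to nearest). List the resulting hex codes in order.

CSS silver is rgb(192, 192, 192).
15%: (192 + 9.45 = 201.45→201, 192 + 9.45 = 201.45→201, 192 + 9.45 = 201.45→201) → #C9C9C9
30%: (192 + 18.9 = 210.9→211, 192 + 18.9 = 210.9→211, 192 + 18.9 = 210.9→211) → #D3D3D3
45%: (192 + 28.35 = 220.35→220, 192 + 28.35 = 220.35→220, 192 + 28.35 = 220.35→220) → #DCDCDC
60%: (192 + 37.8 = 229.8→230, 192 + 37.8 = 229.8→230, 192 + 37.8 = 229.8→230) → #E6E6E6
75%: (192 + 47.25 = 239.25→239, 192 + 47.25 = 239.25→239, 192 + 47.25 = 239.25→239) → #EFEFEF

#C9C9C9, #D3D3D3, #DCDCDC, #E6E6E6, #EFEFEF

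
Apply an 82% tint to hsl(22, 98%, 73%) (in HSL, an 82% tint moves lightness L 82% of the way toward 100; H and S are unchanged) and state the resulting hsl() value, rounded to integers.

hsl(22, 98%, 95%)

L moves 82% from 73 toward 100: 73 + 22.14 = 95.14 → 95.
H and S are unchanged.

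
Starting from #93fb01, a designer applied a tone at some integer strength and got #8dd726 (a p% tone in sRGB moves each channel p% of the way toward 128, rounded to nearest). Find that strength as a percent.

29%

#93fb01 is rgb(147, 251, 1); #8dd726 is rgb(141, 215, 38).
On the B channel (widest range): 38 ≈ 1 + (p/100)(128 − 1), so p ≈ 100×(38 − 1)/(128 − 1) = 3700/127 = 29.13.
p = 29 reproduces all three channels after rounding.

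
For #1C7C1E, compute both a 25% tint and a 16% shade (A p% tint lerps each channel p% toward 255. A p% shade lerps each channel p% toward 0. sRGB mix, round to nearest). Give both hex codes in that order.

#559D56, #186819

#1C7C1E is rgb(28, 124, 30).
25% tint:
  R: 28 + 0.25×(255−28) = 28 + 56.75 = 84.75 → 85
  G: 124 + 0.25×(255−124) = 124 + 32.75 = 156.75 → 157
  B: 30 + 56.25 = 86.25 → 86
  → #559D56
16% shade:
  R: 28 + 0.16×(0−28) = 28 − 4.48 = 23.52 → 24
  G: 124 + 0.16×(0−124) = 124 − 19.84 = 104.16 → 104
  B: 30 + 0.16×(0−30) = 30 − 4.8 = 25.2 → 25
  → #186819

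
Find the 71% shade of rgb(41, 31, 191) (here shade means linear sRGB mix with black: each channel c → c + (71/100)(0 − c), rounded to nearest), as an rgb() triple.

A 71% shade moves each channel 71% toward 0:
  R: 41 + 0.71×(0−41) = 41 − 29.11 = 11.89 → 12
  G: 31 + 0.71×(0−31) = 31 − 22.01 = 8.99 → 9
  B: 191 + 0.71×(0−191) = 191 − 135.61 = 55.39 → 55

rgb(12, 9, 55)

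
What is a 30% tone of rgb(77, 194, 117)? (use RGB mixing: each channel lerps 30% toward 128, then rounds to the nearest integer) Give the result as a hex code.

#5CAE78

Lerp each channel 30% toward 128:
  R: 77 + 15.3 = 92.3 → 92
  G: 194 − 19.8 = 174.2 → 174
  B: 117 + 0.3×(128−117) = 117 + 3.3 = 120.3 → 120
rgb(92, 174, 120) = #5CAE78.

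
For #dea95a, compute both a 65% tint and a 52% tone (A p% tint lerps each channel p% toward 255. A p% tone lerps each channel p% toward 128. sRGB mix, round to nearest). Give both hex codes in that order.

#f3e1c5, #ad946e

#dea95a is rgb(222, 169, 90).
65% tint:
  R: 222 + 0.65×(255−222) = 222 + 21.45 = 243.45 → 243
  G: 169 + 0.65×(255−169) = 169 + 55.9 = 224.9 → 225
  B: 90 + 0.65×(255−90) = 90 + 107.25 = 197.25 → 197
  → #f3e1c5
52% tone:
  R: 222 + 0.52×(128−222) = 222 − 48.88 = 173.12 → 173
  G: 169 + 0.52×(128−169) = 169 − 21.32 = 147.68 → 148
  B: 90 + 19.76 = 109.76 → 110
  → #ad946e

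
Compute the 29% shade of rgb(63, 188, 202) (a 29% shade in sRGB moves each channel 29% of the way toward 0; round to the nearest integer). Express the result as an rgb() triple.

Per channel, c → c + 0.29(0 − c):
  R: 63 − 18.27 = 44.73 → 45
  G: 188 + 0.29×(0−188) = 188 − 54.52 = 133.48 → 133
  B: 202 − 58.58 = 143.42 → 143

rgb(45, 133, 143)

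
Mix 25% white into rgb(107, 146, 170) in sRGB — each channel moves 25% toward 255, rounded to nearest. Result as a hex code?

Per channel, c → c + 0.25(255 − c):
  R: 107 + 0.25×(255−107) = 107 + 37 = 144 → 144
  G: 146 + 0.25×(255−146) = 146 + 27.25 = 173.25 → 173
  B: 170 + 0.25×(255−170) = 170 + 21.25 = 191.25 → 191
rgb(144, 173, 191) = #90adbf.

#90adbf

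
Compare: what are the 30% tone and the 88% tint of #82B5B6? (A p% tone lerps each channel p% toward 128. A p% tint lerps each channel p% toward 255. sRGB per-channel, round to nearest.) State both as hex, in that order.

#81A5A6, #F0F6F6

#82B5B6 is rgb(130, 181, 182).
30% tone:
  R: 130 − 0.6 = 129.4 → 129
  G: 181 + 0.3×(128−181) = 181 − 15.9 = 165.1 → 165
  B: 182 + 0.3×(128−182) = 182 − 16.2 = 165.8 → 166
  → #81A5A6
88% tint:
  R: 130 + 0.88×(255−130) = 130 + 110 = 240 → 240
  G: 181 + 0.88×(255−181) = 181 + 65.12 = 246.12 → 246
  B: 182 + 64.24 = 246.24 → 246
  → #F0F6F6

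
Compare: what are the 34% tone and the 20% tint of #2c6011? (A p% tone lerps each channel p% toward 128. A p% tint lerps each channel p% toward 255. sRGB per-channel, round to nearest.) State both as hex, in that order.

#496b37, #568041

#2c6011 is rgb(44, 96, 17).
34% tone:
  R: 44 + 0.34×(128−44) = 44 + 28.56 = 72.56 → 73
  G: 96 + 10.88 = 106.88 → 107
  B: 17 + 37.74 = 54.74 → 55
  → #496b37
20% tint:
  R: 44 + 0.2×(255−44) = 44 + 42.2 = 86.2 → 86
  G: 96 + 0.2×(255−96) = 96 + 31.8 = 127.8 → 128
  B: 17 + 0.2×(255−17) = 17 + 47.6 = 64.6 → 65
  → #568041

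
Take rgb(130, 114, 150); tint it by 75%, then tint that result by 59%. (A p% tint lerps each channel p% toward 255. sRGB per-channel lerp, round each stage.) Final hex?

Per channel, c → c + 0.75(255 − c):
  R: 130 + 93.75 = 223.75 → 224
  G: 114 + 0.75×(255−114) = 114 + 105.75 = 219.75 → 220
  B: 150 + 0.75×(255−150) = 150 + 78.75 = 228.75 → 229
After the tint: rgb(224, 220, 229) = #E0DCE5.
A 59% tint moves each channel 59% toward 255:
  R: 224 + 0.59×(255−224) = 224 + 18.29 = 242.29 → 242
  G: 220 + 0.59×(255−220) = 220 + 20.65 = 240.65 → 241
  B: 229 + 15.34 = 244.34 → 244
rgb(242, 241, 244) = #F2F1F4.

#F2F1F4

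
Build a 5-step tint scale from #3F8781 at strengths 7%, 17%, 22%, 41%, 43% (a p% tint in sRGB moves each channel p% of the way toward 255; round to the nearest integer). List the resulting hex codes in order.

#3F8781 is rgb(63, 135, 129).
7%: (63 + 13.44 = 76.44→76, 135 + 8.4 = 143.4→143, 129 + 8.82 = 137.82→138) → #4C8F8A
17%: (63 + 32.64 = 95.64→96, 135 + 20.4 = 155.4→155, 129 + 21.42 = 150.42→150) → #609B96
22%: (63 + 42.24 = 105.24→105, 135 + 26.4 = 161.4→161, 129 + 27.72 = 156.72→157) → #69A19D
41%: (63 + 78.72 = 141.72→142, 135 + 49.2 = 184.2→184, 129 + 51.66 = 180.66→181) → #8EB8B5
43%: (63 + 82.56 = 145.56→146, 135 + 51.6 = 186.6→187, 129 + 54.18 = 183.18→183) → #92BBB7

#4C8F8A, #609B96, #69A19D, #8EB8B5, #92BBB7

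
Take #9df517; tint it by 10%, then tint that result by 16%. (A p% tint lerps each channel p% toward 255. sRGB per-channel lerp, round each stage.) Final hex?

#9df517 is rgb(157, 245, 23).
Lerp each channel 10% toward 255:
  R: 157 + 0.1×(255−157) = 157 + 9.8 = 166.8 → 167
  G: 245 + 1 = 246 → 246
  B: 23 + 0.1×(255−23) = 23 + 23.2 = 46.2 → 46
After the tint: rgb(167, 246, 46) = #a7f62e.
Lerp each channel 16% toward 255:
  R: 167 + 14.08 = 181.08 → 181
  G: 246 + 1.44 = 247.44 → 247
  B: 46 + 33.44 = 79.44 → 79
rgb(181, 247, 79) = #b5f74f.

#b5f74f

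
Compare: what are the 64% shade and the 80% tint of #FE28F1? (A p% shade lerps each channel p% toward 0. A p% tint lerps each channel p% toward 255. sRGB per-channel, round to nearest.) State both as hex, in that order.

#FE28F1 is rgb(254, 40, 241).
64% shade:
  R: 254 + 0.64×(0−254) = 254 − 162.56 = 91.44 → 91
  G: 40 − 25.6 = 14.4 → 14
  B: 241 + 0.64×(0−241) = 241 − 154.24 = 86.76 → 87
  → #5B0E57
80% tint:
  R: 254 + 0.8 = 254.8 → 255
  G: 40 + 0.8×(255−40) = 40 + 172 = 212 → 212
  B: 241 + 11.2 = 252.2 → 252
  → #FFD4FC

#5B0E57, #FFD4FC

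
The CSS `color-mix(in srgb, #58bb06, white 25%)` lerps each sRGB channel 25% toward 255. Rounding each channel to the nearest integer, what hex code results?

#82cc44

#58bb06 is rgb(88, 187, 6).
Per channel, c → c + 0.25(255 − c):
  R: 88 + 41.75 = 129.75 → 130
  G: 187 + 17 = 204 → 204
  B: 6 + 0.25×(255−6) = 6 + 62.25 = 68.25 → 68
rgb(130, 204, 68) = #82cc44.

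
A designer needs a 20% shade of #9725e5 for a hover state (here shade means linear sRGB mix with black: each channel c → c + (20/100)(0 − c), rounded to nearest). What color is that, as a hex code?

#791eb7

#9725e5 is rgb(151, 37, 229).
Lerp each channel 20% toward 0:
  R: 151 − 30.2 = 120.8 → 121
  G: 37 − 7.4 = 29.6 → 30
  B: 229 + 0.2×(0−229) = 229 − 45.8 = 183.2 → 183
rgb(121, 30, 183) = #791eb7.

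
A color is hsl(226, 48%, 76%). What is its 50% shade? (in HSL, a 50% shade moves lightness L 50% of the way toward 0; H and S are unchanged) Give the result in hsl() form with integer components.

hsl(226, 48%, 38%)

L moves 50% from 76 toward 0: 76 − 38 = 38 → 38.
H and S are unchanged.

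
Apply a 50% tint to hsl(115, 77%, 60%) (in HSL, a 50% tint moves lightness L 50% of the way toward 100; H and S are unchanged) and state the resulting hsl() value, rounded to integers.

L moves 50% from 60 toward 100: 60 + 20 = 80 → 80.
H and S are unchanged.

hsl(115, 77%, 80%)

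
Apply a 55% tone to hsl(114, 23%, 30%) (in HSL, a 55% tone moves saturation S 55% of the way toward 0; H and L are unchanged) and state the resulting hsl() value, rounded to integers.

hsl(114, 10%, 30%)

S moves 55% from 23 toward 0: 23 − 12.65 = 10.35 → 10.
H and L are unchanged.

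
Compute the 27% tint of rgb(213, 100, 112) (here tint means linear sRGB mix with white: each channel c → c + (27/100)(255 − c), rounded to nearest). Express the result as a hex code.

#E08E97

Lerp each channel 27% toward 255:
  R: 213 + 11.34 = 224.34 → 224
  G: 100 + 0.27×(255−100) = 100 + 41.85 = 141.85 → 142
  B: 112 + 0.27×(255−112) = 112 + 38.61 = 150.61 → 151
rgb(224, 142, 151) = #E08E97.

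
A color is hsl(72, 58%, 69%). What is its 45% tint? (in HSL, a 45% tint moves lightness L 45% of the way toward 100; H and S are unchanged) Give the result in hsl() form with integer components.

L moves 45% from 69 toward 100: 69 + 13.95 = 82.95 → 83.
H and S are unchanged.

hsl(72, 58%, 83%)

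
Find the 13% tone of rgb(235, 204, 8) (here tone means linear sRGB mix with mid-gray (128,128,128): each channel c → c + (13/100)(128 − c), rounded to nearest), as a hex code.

#DDC218

Lerp each channel 13% toward 128:
  R: 235 + 0.13×(128−235) = 235 − 13.91 = 221.09 → 221
  G: 204 + 0.13×(128−204) = 204 − 9.88 = 194.12 → 194
  B: 8 + 0.13×(128−8) = 8 + 15.6 = 23.6 → 24
rgb(221, 194, 24) = #DDC218.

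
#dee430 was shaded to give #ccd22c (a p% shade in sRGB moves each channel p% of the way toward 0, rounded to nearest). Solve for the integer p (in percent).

8%

#dee430 is rgb(222, 228, 48); #ccd22c is rgb(204, 210, 44).
On the G channel (widest range): 210 ≈ 228 + (p/100)(0 − 228), so p ≈ 100×(210 − 228)/(0 − 228) = -1800/-228 = 7.89.
p = 8 reproduces all three channels after rounding.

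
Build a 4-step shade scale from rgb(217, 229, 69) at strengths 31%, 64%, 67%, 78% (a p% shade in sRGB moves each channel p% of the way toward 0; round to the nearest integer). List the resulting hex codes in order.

#969e30, #4e5219, #484c17, #30320f

31%: (217 − 67.27 = 149.73→150, 229 − 70.99 = 158.01→158, 69 − 21.39 = 47.61→48) → #969e30
64%: (217 − 138.88 = 78.12→78, 229 − 146.56 = 82.44→82, 69 − 44.16 = 24.84→25) → #4e5219
67%: (217 − 145.39 = 71.61→72, 229 − 153.43 = 75.57→76, 69 − 46.23 = 22.77→23) → #484c17
78%: (217 − 169.26 = 47.74→48, 229 − 178.62 = 50.38→50, 69 − 53.82 = 15.18→15) → #30320f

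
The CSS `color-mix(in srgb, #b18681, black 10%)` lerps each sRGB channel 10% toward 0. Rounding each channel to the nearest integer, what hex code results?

#9f7974

#b18681 is rgb(177, 134, 129).
A 10% shade moves each channel 10% toward 0:
  R: 177 − 17.7 = 159.3 → 159
  G: 134 − 13.4 = 120.6 → 121
  B: 129 + 0.1×(0−129) = 129 − 12.9 = 116.1 → 116
rgb(159, 121, 116) = #9f7974.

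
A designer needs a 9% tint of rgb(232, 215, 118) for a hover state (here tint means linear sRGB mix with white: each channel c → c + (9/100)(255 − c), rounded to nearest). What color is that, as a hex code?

Per channel, c → c + 0.09(255 − c):
  R: 232 + 0.09×(255−232) = 232 + 2.07 = 234.07 → 234
  G: 215 + 3.6 = 218.6 → 219
  B: 118 + 0.09×(255−118) = 118 + 12.33 = 130.33 → 130
rgb(234, 219, 130) = #EADB82.

#EADB82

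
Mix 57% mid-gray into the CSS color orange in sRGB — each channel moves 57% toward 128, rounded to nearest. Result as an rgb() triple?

CSS orange is rgb(255, 165, 0).
Lerp each channel 57% toward 128:
  R: 255 − 72.39 = 182.61 → 183
  G: 165 + 0.57×(128−165) = 165 − 21.09 = 143.91 → 144
  B: 0 + 0.57×(128−0) = 0 + 72.96 = 72.96 → 73

rgb(183, 144, 73)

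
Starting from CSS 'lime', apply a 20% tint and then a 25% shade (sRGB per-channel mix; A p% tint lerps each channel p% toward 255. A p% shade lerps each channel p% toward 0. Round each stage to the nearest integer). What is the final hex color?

CSS lime is rgb(0, 255, 0).
A 20% tint moves each channel 20% toward 255:
  R: 0 + 51 = 51 → 51
  G: 255 + 0 = 255 → 255
  B: 0 + 51 = 51 → 51
After the tint: rgb(51, 255, 51) = #33FF33.
A 25% shade moves each channel 25% toward 0:
  R: 51 − 12.75 = 38.25 → 38
  G: 255 − 63.75 = 191.25 → 191
  B: 51 + 0.25×(0−51) = 51 − 12.75 = 38.25 → 38
rgb(38, 191, 38) = #26BF26.

#26BF26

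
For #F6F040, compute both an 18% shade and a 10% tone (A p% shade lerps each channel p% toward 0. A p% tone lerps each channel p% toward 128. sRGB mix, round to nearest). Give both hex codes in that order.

#F6F040 is rgb(246, 240, 64).
18% shade:
  R: 246 + 0.18×(0−246) = 246 − 44.28 = 201.72 → 202
  G: 240 + 0.18×(0−240) = 240 − 43.2 = 196.8 → 197
  B: 64 + 0.18×(0−64) = 64 − 11.52 = 52.48 → 52
  → #CAC534
10% tone:
  R: 246 + 0.1×(128−246) = 246 − 11.8 = 234.2 → 234
  G: 240 − 11.2 = 228.8 → 229
  B: 64 + 6.4 = 70.4 → 70
  → #EAE546

#CAC534, #EAE546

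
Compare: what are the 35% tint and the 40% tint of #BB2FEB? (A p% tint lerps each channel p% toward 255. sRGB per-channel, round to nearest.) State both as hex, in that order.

#BB2FEB is rgb(187, 47, 235).
35% tint:
  R: 187 + 23.8 = 210.8 → 211
  G: 47 + 0.35×(255−47) = 47 + 72.8 = 119.8 → 120
  B: 235 + 0.35×(255−235) = 235 + 7 = 242 → 242
  → #D378F2
40% tint:
  R: 187 + 27.2 = 214.2 → 214
  G: 47 + 0.4×(255−47) = 47 + 83.2 = 130.2 → 130
  B: 235 + 0.4×(255−235) = 235 + 8 = 243 → 243
  → #D682F3

#D378F2, #D682F3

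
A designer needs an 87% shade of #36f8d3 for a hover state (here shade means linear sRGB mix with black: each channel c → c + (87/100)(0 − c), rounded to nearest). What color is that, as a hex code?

#07201b

#36f8d3 is rgb(54, 248, 211).
Per channel, c → c + 0.87(0 − c):
  R: 54 + 0.87×(0−54) = 54 − 46.98 = 7.02 → 7
  G: 248 − 215.76 = 32.24 → 32
  B: 211 + 0.87×(0−211) = 211 − 183.57 = 27.43 → 27
rgb(7, 32, 27) = #07201b.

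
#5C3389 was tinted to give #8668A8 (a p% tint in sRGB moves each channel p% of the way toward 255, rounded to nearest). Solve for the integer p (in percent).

26%

#5C3389 is rgb(92, 51, 137); #8668A8 is rgb(134, 104, 168).
On the G channel (widest range): 104 ≈ 51 + (p/100)(255 − 51), so p ≈ 100×(104 − 51)/(255 − 51) = 5300/204 = 25.98.
p = 26 reproduces all three channels after rounding.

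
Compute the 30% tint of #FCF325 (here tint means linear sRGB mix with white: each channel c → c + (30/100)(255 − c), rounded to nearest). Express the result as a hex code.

#FCF325 is rgb(252, 243, 37).
A 30% tint moves each channel 30% toward 255:
  R: 252 + 0.3×(255−252) = 252 + 0.9 = 252.9 → 253
  G: 243 + 0.3×(255−243) = 243 + 3.6 = 246.6 → 247
  B: 37 + 0.3×(255−37) = 37 + 65.4 = 102.4 → 102
rgb(253, 247, 102) = #FDF766.

#FDF766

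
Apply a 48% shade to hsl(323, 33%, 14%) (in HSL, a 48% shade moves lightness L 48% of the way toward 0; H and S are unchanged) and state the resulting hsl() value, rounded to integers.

hsl(323, 33%, 7%)

L moves 48% from 14 toward 0: 14 − 6.72 = 7.28 → 7.
H and S are unchanged.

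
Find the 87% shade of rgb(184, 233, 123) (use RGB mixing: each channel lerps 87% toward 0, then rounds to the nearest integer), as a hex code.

#181E10

Per channel, c → c + 0.87(0 − c):
  R: 184 + 0.87×(0−184) = 184 − 160.08 = 23.92 → 24
  G: 233 + 0.87×(0−233) = 233 − 202.71 = 30.29 → 30
  B: 123 + 0.87×(0−123) = 123 − 107.01 = 15.99 → 16
rgb(24, 30, 16) = #181E10.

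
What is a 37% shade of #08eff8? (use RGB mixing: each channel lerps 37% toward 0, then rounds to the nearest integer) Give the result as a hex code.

#08eff8 is rgb(8, 239, 248).
Lerp each channel 37% toward 0:
  R: 8 + 0.37×(0−8) = 8 − 2.96 = 5.04 → 5
  G: 239 + 0.37×(0−239) = 239 − 88.43 = 150.57 → 151
  B: 248 + 0.37×(0−248) = 248 − 91.76 = 156.24 → 156
rgb(5, 151, 156) = #05979c.

#05979c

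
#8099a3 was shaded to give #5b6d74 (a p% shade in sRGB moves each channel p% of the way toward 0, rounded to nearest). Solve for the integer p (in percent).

#8099a3 is rgb(128, 153, 163); #5b6d74 is rgb(91, 109, 116).
On the B channel (widest range): 116 ≈ 163 + (p/100)(0 − 163), so p ≈ 100×(116 − 163)/(0 − 163) = -4700/-163 = 28.83.
p = 29 reproduces all three channels after rounding.

29%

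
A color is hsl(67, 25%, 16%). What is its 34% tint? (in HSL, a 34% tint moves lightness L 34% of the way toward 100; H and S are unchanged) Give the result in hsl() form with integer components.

hsl(67, 25%, 45%)

L moves 34% from 16 toward 100: 16 + 28.56 = 44.56 → 45.
H and S are unchanged.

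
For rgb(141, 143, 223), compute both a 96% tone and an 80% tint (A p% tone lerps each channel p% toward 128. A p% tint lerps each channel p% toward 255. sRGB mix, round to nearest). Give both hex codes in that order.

#818184, #e8e9f9

96% tone:
  R: 141 + 0.96×(128−141) = 141 − 12.48 = 128.52 → 129
  G: 143 − 14.4 = 128.6 → 129
  B: 223 − 91.2 = 131.8 → 132
  → #818184
80% tint:
  R: 141 + 91.2 = 232.2 → 232
  G: 143 + 89.6 = 232.6 → 233
  B: 223 + 0.8×(255−223) = 223 + 25.6 = 248.6 → 249
  → #e8e9f9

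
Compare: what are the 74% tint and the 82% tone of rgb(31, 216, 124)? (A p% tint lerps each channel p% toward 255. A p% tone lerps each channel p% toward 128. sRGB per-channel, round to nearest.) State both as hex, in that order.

74% tint:
  R: 31 + 165.76 = 196.76 → 197
  G: 216 + 28.86 = 244.86 → 245
  B: 124 + 0.74×(255−124) = 124 + 96.94 = 220.94 → 221
  → #C5F5DD
82% tone:
  R: 31 + 0.82×(128−31) = 31 + 79.54 = 110.54 → 111
  G: 216 − 72.16 = 143.84 → 144
  B: 124 + 0.82×(128−124) = 124 + 3.28 = 127.28 → 127
  → #6F907F

#C5F5DD, #6F907F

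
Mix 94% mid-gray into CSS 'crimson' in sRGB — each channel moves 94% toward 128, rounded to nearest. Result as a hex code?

CSS crimson is rgb(220, 20, 60).
A 94% tone moves each channel 94% toward 128:
  R: 220 − 86.48 = 133.52 → 134
  G: 20 + 101.52 = 121.52 → 122
  B: 60 + 0.94×(128−60) = 60 + 63.92 = 123.92 → 124
rgb(134, 122, 124) = #867a7c.

#867a7c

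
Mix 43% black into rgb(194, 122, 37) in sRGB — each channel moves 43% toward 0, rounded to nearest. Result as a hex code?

#6F4615

Lerp each channel 43% toward 0:
  R: 194 − 83.42 = 110.58 → 111
  G: 122 + 0.43×(0−122) = 122 − 52.46 = 69.54 → 70
  B: 37 − 15.91 = 21.09 → 21
rgb(111, 70, 21) = #6F4615.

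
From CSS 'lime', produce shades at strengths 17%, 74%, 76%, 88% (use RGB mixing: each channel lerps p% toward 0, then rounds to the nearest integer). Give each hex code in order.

#00D400, #004200, #003D00, #001F00

CSS lime is rgb(0, 255, 0).
17%: (0→0, 255 − 43.35 = 211.65→212, 0→0) → #00D400
74%: (0→0, 255 − 188.7 = 66.3→66, 0→0) → #004200
76%: (0→0, 255 − 193.8 = 61.2→61, 0→0) → #003D00
88%: (0→0, 255 − 224.4 = 30.6→31, 0→0) → #001F00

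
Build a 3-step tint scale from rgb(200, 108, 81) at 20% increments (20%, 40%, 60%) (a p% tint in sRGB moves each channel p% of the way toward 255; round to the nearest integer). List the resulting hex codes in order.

20%: (200 + 11 = 211→211, 108 + 29.4 = 137.4→137, 81 + 34.8 = 115.8→116) → #D38974
40%: (200 + 22 = 222→222, 108 + 58.8 = 166.8→167, 81 + 69.6 = 150.6→151) → #DEA797
60%: (200 + 33 = 233→233, 108 + 88.2 = 196.2→196, 81 + 104.4 = 185.4→185) → #E9C4B9

#D38974, #DEA797, #E9C4B9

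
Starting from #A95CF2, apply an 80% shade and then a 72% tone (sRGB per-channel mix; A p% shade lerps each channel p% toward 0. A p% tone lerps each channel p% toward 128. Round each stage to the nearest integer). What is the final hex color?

#A95CF2 is rgb(169, 92, 242).
An 80% shade moves each channel 80% toward 0:
  R: 169 + 0.8×(0−169) = 169 − 135.2 = 33.8 → 34
  G: 92 − 73.6 = 18.4 → 18
  B: 242 + 0.8×(0−242) = 242 − 193.6 = 48.4 → 48
After the shade: rgb(34, 18, 48) = #221230.
Per channel, c → c + 0.72(128 − c):
  R: 34 + 67.68 = 101.68 → 102
  G: 18 + 0.72×(128−18) = 18 + 79.2 = 97.2 → 97
  B: 48 + 0.72×(128−48) = 48 + 57.6 = 105.6 → 106
rgb(102, 97, 106) = #66616A.

#66616A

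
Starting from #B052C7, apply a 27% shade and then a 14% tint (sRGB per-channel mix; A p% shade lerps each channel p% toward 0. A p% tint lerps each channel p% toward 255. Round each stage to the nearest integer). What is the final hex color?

#B052C7 is rgb(176, 82, 199).
A 27% shade moves each channel 27% toward 0:
  R: 176 + 0.27×(0−176) = 176 − 47.52 = 128.48 → 128
  G: 82 − 22.14 = 59.86 → 60
  B: 199 − 53.73 = 145.27 → 145
After the shade: rgb(128, 60, 145) = #803C91.
Lerp each channel 14% toward 255:
  R: 128 + 17.78 = 145.78 → 146
  G: 60 + 0.14×(255−60) = 60 + 27.3 = 87.3 → 87
  B: 145 + 0.14×(255−145) = 145 + 15.4 = 160.4 → 160
rgb(146, 87, 160) = #9257A0.

#9257A0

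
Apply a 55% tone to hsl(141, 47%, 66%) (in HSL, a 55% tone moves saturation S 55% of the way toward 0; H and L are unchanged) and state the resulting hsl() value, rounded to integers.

S moves 55% from 47 toward 0: 47 − 25.85 = 21.15 → 21.
H and L are unchanged.

hsl(141, 21%, 66%)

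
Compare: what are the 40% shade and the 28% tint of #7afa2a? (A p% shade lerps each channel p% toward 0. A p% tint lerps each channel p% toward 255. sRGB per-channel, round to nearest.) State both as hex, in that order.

#7afa2a is rgb(122, 250, 42).
40% shade:
  R: 122 + 0.4×(0−122) = 122 − 48.8 = 73.2 → 73
  G: 250 − 100 = 150 → 150
  B: 42 − 16.8 = 25.2 → 25
  → #499619
28% tint:
  R: 122 + 37.24 = 159.24 → 159
  G: 250 + 0.28×(255−250) = 250 + 1.4 = 251.4 → 251
  B: 42 + 0.28×(255−42) = 42 + 59.64 = 101.64 → 102
  → #9ffb66

#499619, #9ffb66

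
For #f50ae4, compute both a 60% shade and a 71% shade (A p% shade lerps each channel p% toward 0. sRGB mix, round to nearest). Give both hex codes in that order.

#62045b, #470342

#f50ae4 is rgb(245, 10, 228).
60% shade:
  R: 245 + 0.6×(0−245) = 245 − 147 = 98 → 98
  G: 10 + 0.6×(0−10) = 10 − 6 = 4 → 4
  B: 228 + 0.6×(0−228) = 228 − 136.8 = 91.2 → 91
  → #62045b
71% shade:
  R: 245 − 173.95 = 71.05 → 71
  G: 10 + 0.71×(0−10) = 10 − 7.1 = 2.9 → 3
  B: 228 + 0.71×(0−228) = 228 − 161.88 = 66.12 → 66
  → #470342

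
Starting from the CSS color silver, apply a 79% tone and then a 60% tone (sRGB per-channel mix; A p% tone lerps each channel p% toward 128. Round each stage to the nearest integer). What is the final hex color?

#858585

CSS silver is rgb(192, 192, 192).
Lerp each channel 79% toward 128:
  R: 192 − 50.56 = 141.44 → 141
  G: 192 + 0.79×(128−192) = 192 − 50.56 = 141.44 → 141
  B: 192 + 0.79×(128−192) = 192 − 50.56 = 141.44 → 141
After the tone: rgb(141, 141, 141) = #8D8D8D.
Lerp each channel 60% toward 128:
  R: 141 − 7.8 = 133.2 → 133
  G: 141 + 0.6×(128−141) = 141 − 7.8 = 133.2 → 133
  B: 141 + 0.6×(128−141) = 141 − 7.8 = 133.2 → 133
rgb(133, 133, 133) = #858585.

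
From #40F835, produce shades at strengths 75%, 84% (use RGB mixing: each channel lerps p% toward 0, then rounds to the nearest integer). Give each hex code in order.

#103E0D, #0A2808

#40F835 is rgb(64, 248, 53).
75%: (64 − 48 = 16→16, 248 − 186 = 62→62, 53 − 39.75 = 13.25→13) → #103E0D
84%: (64 − 53.76 = 10.24→10, 248 − 208.32 = 39.68→40, 53 − 44.52 = 8.48→8) → #0A2808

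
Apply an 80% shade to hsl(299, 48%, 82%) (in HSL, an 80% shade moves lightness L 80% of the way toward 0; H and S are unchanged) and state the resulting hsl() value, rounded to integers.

hsl(299, 48%, 16%)

L moves 80% from 82 toward 0: 82 − 65.6 = 16.4 → 16.
H and S are unchanged.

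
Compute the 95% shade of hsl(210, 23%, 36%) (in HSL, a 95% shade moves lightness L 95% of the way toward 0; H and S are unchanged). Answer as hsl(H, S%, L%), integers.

L moves 95% from 36 toward 0: 36 − 34.2 = 1.8 → 2.
H and S are unchanged.

hsl(210, 23%, 2%)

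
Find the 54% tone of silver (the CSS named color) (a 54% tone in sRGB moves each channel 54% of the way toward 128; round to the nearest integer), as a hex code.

#9d9d9d

CSS silver is rgb(192, 192, 192).
Lerp each channel 54% toward 128:
  R: 192 + 0.54×(128−192) = 192 − 34.56 = 157.44 → 157
  G: 192 + 0.54×(128−192) = 192 − 34.56 = 157.44 → 157
  B: 192 − 34.56 = 157.44 → 157
rgb(157, 157, 157) = #9d9d9d.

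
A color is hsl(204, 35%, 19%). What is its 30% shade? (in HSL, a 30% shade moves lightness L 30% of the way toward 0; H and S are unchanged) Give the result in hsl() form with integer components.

L moves 30% from 19 toward 0: 19 − 5.7 = 13.3 → 13.
H and S are unchanged.

hsl(204, 35%, 13%)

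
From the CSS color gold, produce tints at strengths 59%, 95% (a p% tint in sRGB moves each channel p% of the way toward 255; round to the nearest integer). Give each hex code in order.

CSS gold is rgb(255, 215, 0).
59%: (255→255, 215 + 23.6 = 238.6→239, 0 + 150.45 = 150.45→150) → #ffef96
95%: (255→255, 215 + 38 = 253→253, 0 + 242.25 = 242.25→242) → #fffdf2

#ffef96, #fffdf2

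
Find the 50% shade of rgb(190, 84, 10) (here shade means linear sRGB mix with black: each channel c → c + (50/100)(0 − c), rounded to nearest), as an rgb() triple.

rgb(95, 42, 5)

A 50% shade moves each channel 50% toward 0:
  R: 190 − 95 = 95 → 95
  G: 84 − 42 = 42 → 42
  B: 10 + 0.5×(0−10) = 10 − 5 = 5 → 5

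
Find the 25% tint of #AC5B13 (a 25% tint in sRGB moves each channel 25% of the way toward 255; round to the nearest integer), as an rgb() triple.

rgb(193, 132, 78)

#AC5B13 is rgb(172, 91, 19).
Per channel, c → c + 0.25(255 − c):
  R: 172 + 0.25×(255−172) = 172 + 20.75 = 192.75 → 193
  G: 91 + 41 = 132 → 132
  B: 19 + 0.25×(255−19) = 19 + 59 = 78 → 78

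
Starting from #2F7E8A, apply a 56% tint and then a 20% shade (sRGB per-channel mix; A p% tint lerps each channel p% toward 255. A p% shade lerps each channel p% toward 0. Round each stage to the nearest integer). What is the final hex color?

#2F7E8A is rgb(47, 126, 138).
A 56% tint moves each channel 56% toward 255:
  R: 47 + 0.56×(255−47) = 47 + 116.48 = 163.48 → 163
  G: 126 + 72.24 = 198.24 → 198
  B: 138 + 65.52 = 203.52 → 204
After the tint: rgb(163, 198, 204) = #A3C6CC.
Lerp each channel 20% toward 0:
  R: 163 + 0.2×(0−163) = 163 − 32.6 = 130.4 → 130
  G: 198 + 0.2×(0−198) = 198 − 39.6 = 158.4 → 158
  B: 204 − 40.8 = 163.2 → 163
rgb(130, 158, 163) = #829EA3.

#829EA3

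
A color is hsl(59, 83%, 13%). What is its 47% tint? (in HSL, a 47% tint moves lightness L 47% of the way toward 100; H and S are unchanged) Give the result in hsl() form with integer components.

L moves 47% from 13 toward 100: 13 + 40.89 = 53.89 → 54.
H and S are unchanged.

hsl(59, 83%, 54%)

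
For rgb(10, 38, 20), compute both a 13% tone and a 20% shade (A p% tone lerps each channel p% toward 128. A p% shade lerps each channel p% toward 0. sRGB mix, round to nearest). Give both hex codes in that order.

13% tone:
  R: 10 + 15.34 = 25.34 → 25
  G: 38 + 0.13×(128−38) = 38 + 11.7 = 49.7 → 50
  B: 20 + 14.04 = 34.04 → 34
  → #193222
20% shade:
  R: 10 + 0.2×(0−10) = 10 − 2 = 8 → 8
  G: 38 + 0.2×(0−38) = 38 − 7.6 = 30.4 → 30
  B: 20 − 4 = 16 → 16
  → #081E10

#193222, #081E10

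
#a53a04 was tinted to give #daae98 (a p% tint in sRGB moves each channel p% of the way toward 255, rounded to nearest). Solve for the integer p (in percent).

#a53a04 is rgb(165, 58, 4); #daae98 is rgb(218, 174, 152).
On the B channel (widest range): 152 ≈ 4 + (p/100)(255 − 4), so p ≈ 100×(152 − 4)/(255 − 4) = 14800/251 = 58.96.
p = 59 reproduces all three channels after rounding.

59%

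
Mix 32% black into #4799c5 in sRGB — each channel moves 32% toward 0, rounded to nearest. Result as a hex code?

#306886

#4799c5 is rgb(71, 153, 197).
Lerp each channel 32% toward 0:
  R: 71 + 0.32×(0−71) = 71 − 22.72 = 48.28 → 48
  G: 153 − 48.96 = 104.04 → 104
  B: 197 − 63.04 = 133.96 → 134
rgb(48, 104, 134) = #306886.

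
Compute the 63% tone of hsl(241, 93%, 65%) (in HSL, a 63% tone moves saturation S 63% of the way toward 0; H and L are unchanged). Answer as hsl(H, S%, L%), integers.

hsl(241, 34%, 65%)

S moves 63% from 93 toward 0: 93 − 58.59 = 34.41 → 34.
H and L are unchanged.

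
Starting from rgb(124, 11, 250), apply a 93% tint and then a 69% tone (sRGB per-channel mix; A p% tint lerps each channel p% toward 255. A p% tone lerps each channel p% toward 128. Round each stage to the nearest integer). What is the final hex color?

A 93% tint moves each channel 93% toward 255:
  R: 124 + 121.83 = 245.83 → 246
  G: 11 + 226.92 = 237.92 → 238
  B: 250 + 0.93×(255−250) = 250 + 4.65 = 254.65 → 255
After the tint: rgb(246, 238, 255) = #F6EEFF.
A 69% tone moves each channel 69% toward 128:
  R: 246 + 0.69×(128−246) = 246 − 81.42 = 164.58 → 165
  G: 238 + 0.69×(128−238) = 238 − 75.9 = 162.1 → 162
  B: 255 + 0.69×(128−255) = 255 − 87.63 = 167.37 → 167
rgb(165, 162, 167) = #A5A2A7.

#A5A2A7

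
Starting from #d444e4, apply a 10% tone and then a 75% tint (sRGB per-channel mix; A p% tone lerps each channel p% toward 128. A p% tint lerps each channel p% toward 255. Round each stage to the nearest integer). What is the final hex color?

#d444e4 is rgb(212, 68, 228).
Per channel, c → c + 0.1(128 − c):
  R: 212 + 0.1×(128−212) = 212 − 8.4 = 203.6 → 204
  G: 68 + 0.1×(128−68) = 68 + 6 = 74 → 74
  B: 228 − 10 = 218 → 218
After the tone: rgb(204, 74, 218) = #cc4ada.
A 75% tint moves each channel 75% toward 255:
  R: 204 + 38.25 = 242.25 → 242
  G: 74 + 0.75×(255−74) = 74 + 135.75 = 209.75 → 210
  B: 218 + 27.75 = 245.75 → 246
rgb(242, 210, 246) = #f2d2f6.

#f2d2f6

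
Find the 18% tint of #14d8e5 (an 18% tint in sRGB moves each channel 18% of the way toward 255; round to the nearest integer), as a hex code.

#3edfea

#14d8e5 is rgb(20, 216, 229).
Lerp each channel 18% toward 255:
  R: 20 + 42.3 = 62.3 → 62
  G: 216 + 7.02 = 223.02 → 223
  B: 229 + 4.68 = 233.68 → 234
rgb(62, 223, 234) = #3edfea.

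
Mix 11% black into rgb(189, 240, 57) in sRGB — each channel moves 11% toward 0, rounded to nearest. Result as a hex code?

#a8d633

An 11% shade moves each channel 11% toward 0:
  R: 189 − 20.79 = 168.21 → 168
  G: 240 − 26.4 = 213.6 → 214
  B: 57 + 0.11×(0−57) = 57 − 6.27 = 50.73 → 51
rgb(168, 214, 51) = #a8d633.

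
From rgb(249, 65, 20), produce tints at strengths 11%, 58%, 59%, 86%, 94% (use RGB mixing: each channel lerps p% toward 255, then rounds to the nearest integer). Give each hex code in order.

11%: (249 + 0.66 = 249.66→250, 65 + 20.9 = 85.9→86, 20 + 25.85 = 45.85→46) → #fa562e
58%: (249 + 3.48 = 252.48→252, 65 + 110.2 = 175.2→175, 20 + 136.3 = 156.3→156) → #fcaf9c
59%: (249 + 3.54 = 252.54→253, 65 + 112.1 = 177.1→177, 20 + 138.65 = 158.65→159) → #fdb19f
86%: (249 + 5.16 = 254.16→254, 65 + 163.4 = 228.4→228, 20 + 202.1 = 222.1→222) → #fee4de
94%: (249 + 5.64 = 254.64→255, 65 + 178.6 = 243.6→244, 20 + 220.9 = 240.9→241) → #fff4f1

#fa562e, #fcaf9c, #fdb19f, #fee4de, #fff4f1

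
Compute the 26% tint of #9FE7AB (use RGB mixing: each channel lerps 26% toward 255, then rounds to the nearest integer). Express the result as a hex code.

#9FE7AB is rgb(159, 231, 171).
Per channel, c → c + 0.26(255 − c):
  R: 159 + 0.26×(255−159) = 159 + 24.96 = 183.96 → 184
  G: 231 + 6.24 = 237.24 → 237
  B: 171 + 0.26×(255−171) = 171 + 21.84 = 192.84 → 193
rgb(184, 237, 193) = #B8EDC1.

#B8EDC1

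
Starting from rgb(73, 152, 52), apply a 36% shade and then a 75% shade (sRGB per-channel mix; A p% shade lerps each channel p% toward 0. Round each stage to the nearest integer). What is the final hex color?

Lerp each channel 36% toward 0:
  R: 73 − 26.28 = 46.72 → 47
  G: 152 + 0.36×(0−152) = 152 − 54.72 = 97.28 → 97
  B: 52 + 0.36×(0−52) = 52 − 18.72 = 33.28 → 33
After the shade: rgb(47, 97, 33) = #2f6121.
A 75% shade moves each channel 75% toward 0:
  R: 47 − 35.25 = 11.75 → 12
  G: 97 − 72.75 = 24.25 → 24
  B: 33 + 0.75×(0−33) = 33 − 24.75 = 8.25 → 8
rgb(12, 24, 8) = #0c1808.

#0c1808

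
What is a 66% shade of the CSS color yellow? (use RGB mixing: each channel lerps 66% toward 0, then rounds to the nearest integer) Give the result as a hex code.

CSS yellow is rgb(255, 255, 0).
Lerp each channel 66% toward 0:
  R: 255 − 168.3 = 86.7 → 87
  G: 255 − 168.3 = 86.7 → 87
  B: 0 + 0 = 0 → 0
rgb(87, 87, 0) = #575700.

#575700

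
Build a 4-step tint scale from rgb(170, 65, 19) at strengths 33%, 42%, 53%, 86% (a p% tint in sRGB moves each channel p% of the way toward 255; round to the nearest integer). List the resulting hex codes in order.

#c68061, #ce9176, #d7a690, #f3e4de

33%: (170 + 28.05 = 198.05→198, 65 + 62.7 = 127.7→128, 19 + 77.88 = 96.88→97) → #c68061
42%: (170 + 35.7 = 205.7→206, 65 + 79.8 = 144.8→145, 19 + 99.12 = 118.12→118) → #ce9176
53%: (170 + 45.05 = 215.05→215, 65 + 100.7 = 165.7→166, 19 + 125.08 = 144.08→144) → #d7a690
86%: (170 + 73.1 = 243.1→243, 65 + 163.4 = 228.4→228, 19 + 202.96 = 221.96→222) → #f3e4de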